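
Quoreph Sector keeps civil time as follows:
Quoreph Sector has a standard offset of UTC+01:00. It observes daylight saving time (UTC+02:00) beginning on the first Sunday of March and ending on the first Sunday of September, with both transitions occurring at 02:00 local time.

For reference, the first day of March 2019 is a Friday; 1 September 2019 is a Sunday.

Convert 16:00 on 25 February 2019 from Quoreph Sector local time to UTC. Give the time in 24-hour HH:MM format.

15:00

1 March 2019 is a Friday, so the first Sunday is March 3.
1 September 2019 is a Sunday, so the first Sunday is September 1.
25 February 2019 does not fall between 3 March and 1 September, so daylight saving is not in effect and Quoreph Sector is at UTC+01:00.
16:00 local − 1h = 15:00 UTC.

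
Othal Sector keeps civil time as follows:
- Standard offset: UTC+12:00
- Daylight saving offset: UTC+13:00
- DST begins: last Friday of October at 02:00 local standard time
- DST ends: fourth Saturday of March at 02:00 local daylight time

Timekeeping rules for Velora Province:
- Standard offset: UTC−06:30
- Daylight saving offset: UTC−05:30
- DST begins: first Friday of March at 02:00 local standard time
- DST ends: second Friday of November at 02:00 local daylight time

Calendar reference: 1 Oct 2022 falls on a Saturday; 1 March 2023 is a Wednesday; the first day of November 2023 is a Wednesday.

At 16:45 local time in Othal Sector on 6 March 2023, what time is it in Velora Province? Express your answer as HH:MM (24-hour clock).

1 October 2022 is a Saturday, so Fridays fall on 7, 14, 21, 28; the last is October 28.
1 March 2023 is a Wednesday, so the first Saturday is March 4 and the fourth is March 25.
6 March 2023 falls between 28 October 2022 and 25 March 2023, so daylight saving is in effect and Othal Sector is at UTC+13:00.
16:45 Othal Sector − 13h = 03:45 UTC.
1 March 2023 is a Wednesday, so the first Friday is March 3.
1 November 2023 is a Wednesday, so the first Friday is November 3 and the second is November 10.
At the standard offset (UTC−06:30), 03:45 UTC − 6h30m = 21:15 Velora Province standard time (rolling into the previous day, 5 March 2023).
The standard-time date in Velora Province, 5 March 2023, falls between 3 March and 10 November, so daylight saving is in effect and Velora Province is at UTC−05:30.
03:45 UTC − 5h30m = 22:15 Velora Province (rolling into the previous day, 5 March 2023).

22:15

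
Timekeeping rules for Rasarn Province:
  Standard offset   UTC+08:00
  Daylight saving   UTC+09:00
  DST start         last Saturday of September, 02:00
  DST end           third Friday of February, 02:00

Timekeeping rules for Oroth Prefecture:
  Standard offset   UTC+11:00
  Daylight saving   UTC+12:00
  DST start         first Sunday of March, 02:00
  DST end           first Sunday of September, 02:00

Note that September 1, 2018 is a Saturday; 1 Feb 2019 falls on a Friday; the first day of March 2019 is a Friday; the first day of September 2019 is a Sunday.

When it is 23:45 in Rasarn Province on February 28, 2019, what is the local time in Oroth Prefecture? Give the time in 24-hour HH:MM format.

1 September 2018 is a Saturday, so Saturdays fall on 1, 8, 15, 22, 29; the last is September 29.
1 February 2019 is a Friday, so the first Friday is February 1 and the third is February 15.
Daylight saving runs 29 September 2018 – 15 February 2019; February 28, 2019 is outside that window, so Rasarn Province is on standard time at UTC+08:00.
23:45 Rasarn Province − 8h = 15:45 UTC.
1 March 2019 is a Friday, so the first Sunday is March 3.
1 September 2019 is a Sunday, so the first Sunday is September 1.
At the standard offset (UTC+11:00), 15:45 UTC + 11h = 02:45 Oroth Prefecture standard time (rolling into the next day, 1 March 2019).
Daylight saving runs 3 March – 1 September; the standard-time date in Oroth Prefecture, March 1, 2019, is outside that window, so Oroth Prefecture is on standard time at UTC+11:00.
15:45 UTC + 11h = 02:45 Oroth Prefecture (rolling into the next day, 1 March 2019).

02:45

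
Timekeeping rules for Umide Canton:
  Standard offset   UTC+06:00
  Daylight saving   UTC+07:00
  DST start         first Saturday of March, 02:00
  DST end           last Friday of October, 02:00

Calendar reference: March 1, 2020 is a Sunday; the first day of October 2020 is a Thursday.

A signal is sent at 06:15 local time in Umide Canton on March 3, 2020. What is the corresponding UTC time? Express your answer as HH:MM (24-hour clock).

00:15

1 March 2020 is a Sunday, so the first Saturday is March 7.
1 October 2020 is a Thursday, so Fridays fall on 2, 9, 16, 23, 30; the last is October 30.
Daylight saving runs 7 March – 30 October; March 3, 2020 is outside that window, so Umide Canton is on standard time at UTC+06:00.
06:15 local − 6h = 00:15 UTC.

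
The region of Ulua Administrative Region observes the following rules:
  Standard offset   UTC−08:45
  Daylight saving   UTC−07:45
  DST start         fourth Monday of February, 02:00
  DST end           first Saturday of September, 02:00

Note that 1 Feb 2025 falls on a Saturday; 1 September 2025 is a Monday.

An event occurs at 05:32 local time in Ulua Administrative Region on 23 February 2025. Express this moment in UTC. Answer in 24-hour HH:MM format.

1 February 2025 is a Saturday, so the first Monday is February 3 and the fourth is February 24.
1 September 2025 is a Monday, so the first Saturday is September 6.
23 February 2025 does not fall between 24 February and 6 September, so daylight saving is not in effect and Ulua Administrative Region is at UTC−08:45.
05:32 local + 8h45m = 14:17 UTC.

14:17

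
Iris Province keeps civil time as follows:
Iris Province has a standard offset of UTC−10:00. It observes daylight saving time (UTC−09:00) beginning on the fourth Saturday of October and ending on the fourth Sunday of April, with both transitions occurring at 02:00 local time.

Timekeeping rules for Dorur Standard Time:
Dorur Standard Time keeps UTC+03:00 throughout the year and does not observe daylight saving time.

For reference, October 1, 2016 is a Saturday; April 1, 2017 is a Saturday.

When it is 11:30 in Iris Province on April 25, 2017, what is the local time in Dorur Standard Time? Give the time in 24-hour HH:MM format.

1 October 2016 is a Saturday, so the first Saturday is October 1 and the fourth is October 22.
1 April 2017 is a Saturday, so the first Sunday is April 2 and the fourth is April 23.
Daylight saving runs 22 October 2016 – 23 April 2017; April 25, 2017 is outside that window, so Iris Province is on standard time at UTC−10:00.
11:30 Iris Province + 10h = 21:30 UTC.
Dorur Standard Time has no daylight saving, so its offset is UTC+03:00 year-round.
21:30 UTC + 3h = 00:30 Dorur Standard Time (rolling into the next day, 26 April 2017).

00:30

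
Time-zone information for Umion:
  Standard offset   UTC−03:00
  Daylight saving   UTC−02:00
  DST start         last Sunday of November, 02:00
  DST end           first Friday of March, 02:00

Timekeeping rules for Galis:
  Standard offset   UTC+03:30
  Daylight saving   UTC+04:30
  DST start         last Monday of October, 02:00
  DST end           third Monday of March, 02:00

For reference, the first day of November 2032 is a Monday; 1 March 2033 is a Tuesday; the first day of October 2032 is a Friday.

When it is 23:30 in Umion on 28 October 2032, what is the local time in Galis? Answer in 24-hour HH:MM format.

1 November 2032 is a Monday, so Sundays fall on 7, 14, 21, 28; the last is November 28.
1 March 2033 is a Tuesday, so the first Friday is March 4.
28 October 2032 is outside the daylight-saving period (28 November 2032 – 4 March 2033), so Umion is on standard time, UTC−03:00.
23:30 Umion + 3h = 02:30 UTC (rolling into the next day, 29 October 2032).
1 October 2032 is a Friday, so Mondays fall on 4, 11, 18, 25; the last is October 25.
1 March 2033 is a Tuesday, so the first Monday is March 7 and the third is March 21.
At the standard offset (UTC+03:30), 02:30 UTC + 3h30m = 06:00 Galis standard time.
Daylight saving runs 25 October 2032 – 21 March 2033; the standard-time date in Galis, 29 October 2032, is inside that window, so Galis is at UTC+04:30.
02:30 UTC + 4h30m = 07:00 Galis.

07:00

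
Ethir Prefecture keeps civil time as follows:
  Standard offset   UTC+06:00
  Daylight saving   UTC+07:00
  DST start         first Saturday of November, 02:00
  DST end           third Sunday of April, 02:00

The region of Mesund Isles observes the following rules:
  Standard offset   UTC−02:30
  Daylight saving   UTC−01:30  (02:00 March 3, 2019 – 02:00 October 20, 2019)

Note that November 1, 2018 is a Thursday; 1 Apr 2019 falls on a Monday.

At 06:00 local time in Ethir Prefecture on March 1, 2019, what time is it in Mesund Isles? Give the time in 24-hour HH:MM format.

1 November 2018 is a Thursday, so the first Saturday is November 3.
1 April 2019 is a Monday, so the first Sunday is April 7 and the third is April 21.
Daylight saving runs 3 November 2018 – 21 April 2019; March 1, 2019 is inside that window, so Ethir Prefecture is at UTC+07:00.
06:00 Ethir Prefecture − 7h = 23:00 UTC (rolling into the previous day, 28 February 2019).
At the standard offset (UTC−02:30), 23:00 UTC − 2h30m = 20:30 Mesund Isles standard time.
The standard-time date in Mesund Isles, February 28, 2019, is outside the daylight-saving period (3 March – 20 October), so Mesund Isles is on standard time, UTC−02:30.
23:00 UTC − 2h30m = 20:30 Mesund Isles.

20:30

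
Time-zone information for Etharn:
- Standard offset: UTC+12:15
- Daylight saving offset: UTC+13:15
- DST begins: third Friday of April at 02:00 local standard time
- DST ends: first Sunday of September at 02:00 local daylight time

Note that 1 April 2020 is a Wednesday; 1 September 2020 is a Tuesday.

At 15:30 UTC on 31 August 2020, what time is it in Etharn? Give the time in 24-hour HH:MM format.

04:45

1 April 2020 is a Wednesday, so the first Friday is April 3 and the third is April 17.
1 September 2020 is a Tuesday, so the first Sunday is September 6.
At the standard offset (UTC+12:15), 15:30 UTC + 12h15m = 03:45 Etharn standard time (rolling into the next day, 1 September 2020).
Daylight saving runs 17 April – 6 September; the standard-time date in Etharn, 1 September 2020, is inside that window, so Etharn is at UTC+13:15.
15:30 UTC + 13h15m = 04:45 local (rolling into the next day, 1 September 2020).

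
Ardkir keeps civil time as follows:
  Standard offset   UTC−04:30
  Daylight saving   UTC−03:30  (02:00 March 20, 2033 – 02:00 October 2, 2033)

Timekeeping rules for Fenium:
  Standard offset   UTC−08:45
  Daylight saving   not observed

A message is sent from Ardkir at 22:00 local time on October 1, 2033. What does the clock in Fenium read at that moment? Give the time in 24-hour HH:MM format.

October 1, 2033 falls between 20 March and 2 October, so daylight saving is in effect and Ardkir is at UTC−03:30.
22:00 Ardkir + 3h30m = 01:30 UTC (rolling into the next day, 2 October 2033).
Fenium has no daylight saving, so its offset is UTC−08:45 year-round.
01:30 UTC − 8h45m = 16:45 Fenium (rolling into the previous day, 1 October 2033).

16:45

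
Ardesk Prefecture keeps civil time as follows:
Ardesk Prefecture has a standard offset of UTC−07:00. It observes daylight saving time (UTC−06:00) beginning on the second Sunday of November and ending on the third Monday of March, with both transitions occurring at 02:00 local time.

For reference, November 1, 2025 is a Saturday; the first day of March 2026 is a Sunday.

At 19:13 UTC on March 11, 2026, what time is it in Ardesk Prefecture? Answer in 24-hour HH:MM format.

13:13

1 November 2025 is a Saturday, so the first Sunday is November 2 and the second is November 9.
1 March 2026 is a Sunday, so the first Monday is March 2 and the third is March 16.
At the standard offset (UTC−07:00), 19:13 UTC − 7h = 12:13 Ardesk Prefecture standard time.
The standard-time date in Ardesk Prefecture, March 11, 2026, lies within the daylight-saving period (9 November 2025 – 16 March 2026), so Ardesk Prefecture is on daylight time, UTC−06:00.
19:13 UTC − 6h = 13:13 local.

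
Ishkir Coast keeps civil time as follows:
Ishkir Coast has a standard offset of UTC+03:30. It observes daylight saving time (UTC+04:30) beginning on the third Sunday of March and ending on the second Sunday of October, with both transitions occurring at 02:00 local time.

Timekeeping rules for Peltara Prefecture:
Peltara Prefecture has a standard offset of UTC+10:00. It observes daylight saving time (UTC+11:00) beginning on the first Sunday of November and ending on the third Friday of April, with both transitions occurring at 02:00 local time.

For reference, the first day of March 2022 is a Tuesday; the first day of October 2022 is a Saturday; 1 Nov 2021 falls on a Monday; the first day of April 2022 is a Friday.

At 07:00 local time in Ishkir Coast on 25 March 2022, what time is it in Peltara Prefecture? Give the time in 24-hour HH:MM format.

1 March 2022 is a Tuesday, so the first Sunday is March 6 and the third is March 20.
1 October 2022 is a Saturday, so the first Sunday is October 2 and the second is October 9.
25 March 2022 lies within the daylight-saving period (20 March – 9 October), so Ishkir Coast is on daylight time, UTC+04:30.
07:00 Ishkir Coast − 4h30m = 02:30 UTC.
1 November 2021 is a Monday, so the first Sunday is November 7.
1 April 2022 is a Friday, so the first Friday is April 1 and the third is April 15.
At the standard offset (UTC+10:00), 02:30 UTC + 10h = 12:30 Peltara Prefecture standard time.
The standard-time date in Peltara Prefecture, 25 March 2022, falls between 7 November 2021 and 15 April 2022, so daylight saving is in effect and Peltara Prefecture is at UTC+11:00.
02:30 UTC + 11h = 13:30 Peltara Prefecture.

13:30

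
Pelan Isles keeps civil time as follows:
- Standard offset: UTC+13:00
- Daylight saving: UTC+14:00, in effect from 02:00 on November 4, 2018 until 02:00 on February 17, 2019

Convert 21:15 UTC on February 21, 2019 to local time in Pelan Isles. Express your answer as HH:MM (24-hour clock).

At the standard offset (UTC+13:00), 21:15 UTC + 13h = 10:15 Pelan Isles standard time (rolling into the next day, 22 February 2019).
Daylight saving runs 4 November 2018 – 17 February 2019; the standard-time date in Pelan Isles, February 22, 2019, is outside that window, so Pelan Isles is on standard time at UTC+13:00.
21:15 UTC + 13h = 10:15 local (rolling into the next day, 22 February 2019).

10:15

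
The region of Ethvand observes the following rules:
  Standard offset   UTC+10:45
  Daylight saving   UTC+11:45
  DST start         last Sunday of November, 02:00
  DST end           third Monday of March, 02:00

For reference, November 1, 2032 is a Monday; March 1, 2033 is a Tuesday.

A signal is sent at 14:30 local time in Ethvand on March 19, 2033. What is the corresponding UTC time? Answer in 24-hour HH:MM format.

1 November 2032 is a Monday, so Sundays fall on 7, 14, 21, 28; the last is November 28.
1 March 2033 is a Tuesday, so the first Monday is March 7 and the third is March 21.
Daylight saving runs 28 November 2032 – 21 March 2033; March 19, 2033 is inside that window, so Ethvand is at UTC+11:45.
14:30 local − 11h45m = 02:45 UTC.

02:45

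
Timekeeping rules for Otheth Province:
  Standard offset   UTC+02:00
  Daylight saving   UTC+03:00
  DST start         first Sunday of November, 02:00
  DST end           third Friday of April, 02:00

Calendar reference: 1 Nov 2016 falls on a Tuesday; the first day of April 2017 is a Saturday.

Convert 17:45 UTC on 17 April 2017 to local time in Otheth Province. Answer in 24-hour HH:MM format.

1 November 2016 is a Tuesday, so the first Sunday is November 6.
1 April 2017 is a Saturday, so the first Friday is April 7 and the third is April 21.
At the standard offset (UTC+02:00), 17:45 UTC + 2h = 19:45 Otheth Province standard time.
Daylight saving runs 6 November 2016 – 21 April 2017; the standard-time date in Otheth Province, 17 April 2017, is inside that window, so Otheth Province is at UTC+03:00.
17:45 UTC + 3h = 20:45 local.

20:45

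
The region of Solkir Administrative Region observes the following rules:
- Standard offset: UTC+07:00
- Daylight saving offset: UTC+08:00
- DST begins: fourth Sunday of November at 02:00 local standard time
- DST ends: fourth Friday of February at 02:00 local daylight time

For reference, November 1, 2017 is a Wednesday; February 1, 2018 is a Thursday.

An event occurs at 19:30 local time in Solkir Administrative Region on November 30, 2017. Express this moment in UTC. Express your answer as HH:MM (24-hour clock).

11:30

1 November 2017 is a Wednesday, so the first Sunday is November 5 and the fourth is November 26.
1 February 2018 is a Thursday, so the first Friday is February 2 and the fourth is February 23.
November 30, 2017 falls between 26 November 2017 and 23 February 2018, so daylight saving is in effect and Solkir Administrative Region is at UTC+08:00.
19:30 local − 8h = 11:30 UTC.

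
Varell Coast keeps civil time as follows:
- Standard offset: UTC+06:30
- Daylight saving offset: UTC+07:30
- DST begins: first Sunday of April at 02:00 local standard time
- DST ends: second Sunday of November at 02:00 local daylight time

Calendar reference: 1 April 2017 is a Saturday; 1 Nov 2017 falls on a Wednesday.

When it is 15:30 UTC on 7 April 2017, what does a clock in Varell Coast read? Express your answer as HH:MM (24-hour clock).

1 April 2017 is a Saturday, so the first Sunday is April 2.
1 November 2017 is a Wednesday, so the first Sunday is November 5 and the second is November 12.
At the standard offset (UTC+06:30), 15:30 UTC + 6h30m = 22:00 Varell Coast standard time.
Daylight saving runs 2 April – 12 November; the standard-time date in Varell Coast, 7 April 2017, is inside that window, so Varell Coast is at UTC+07:30.
15:30 UTC + 7h30m = 23:00 local.

23:00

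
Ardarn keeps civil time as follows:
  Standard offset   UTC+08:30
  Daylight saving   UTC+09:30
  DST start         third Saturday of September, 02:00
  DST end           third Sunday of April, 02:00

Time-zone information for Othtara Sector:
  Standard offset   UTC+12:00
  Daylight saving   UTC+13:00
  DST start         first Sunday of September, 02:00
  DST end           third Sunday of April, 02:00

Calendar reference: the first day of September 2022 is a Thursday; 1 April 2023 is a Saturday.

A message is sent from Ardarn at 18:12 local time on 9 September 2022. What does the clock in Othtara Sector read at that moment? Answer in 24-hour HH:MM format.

22:42

1 September 2022 is a Thursday, so the first Saturday is September 3 and the third is September 17.
1 April 2023 is a Saturday, so the first Sunday is April 2 and the third is April 16.
9 September 2022 is outside the daylight-saving period (17 September 2022 – 16 April 2023), so Ardarn is on standard time, UTC+08:30.
18:12 Ardarn − 8h30m = 09:42 UTC.
1 September 2022 is a Thursday, so the first Sunday is September 4.
1 April 2023 is a Saturday, so the first Sunday is April 2 and the third is April 16.
At the standard offset (UTC+12:00), 09:42 UTC + 12h = 21:42 Othtara Sector standard time.
Daylight saving runs 4 September 2022 – 16 April 2023; the standard-time date in Othtara Sector, 9 September 2022, is inside that window, so Othtara Sector is at UTC+13:00.
09:42 UTC + 13h = 22:42 Othtara Sector.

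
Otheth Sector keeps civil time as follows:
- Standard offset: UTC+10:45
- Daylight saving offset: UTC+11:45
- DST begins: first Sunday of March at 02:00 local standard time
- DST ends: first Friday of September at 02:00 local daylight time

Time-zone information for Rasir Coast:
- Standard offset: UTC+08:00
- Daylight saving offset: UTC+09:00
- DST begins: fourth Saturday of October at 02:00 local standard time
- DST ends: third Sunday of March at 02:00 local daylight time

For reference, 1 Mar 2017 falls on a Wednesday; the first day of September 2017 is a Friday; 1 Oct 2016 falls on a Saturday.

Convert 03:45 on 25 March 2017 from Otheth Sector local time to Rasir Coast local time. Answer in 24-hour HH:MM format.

00:00

1 March 2017 is a Wednesday, so the first Sunday is March 5.
1 September 2017 is a Friday, so the first Friday is September 1.
Daylight saving runs 5 March – 1 September; 25 March 2017 is inside that window, so Otheth Sector is at UTC+11:45.
03:45 Otheth Sector − 11h45m = 16:00 UTC (rolling into the previous day, 24 March 2017).
1 October 2016 is a Saturday, so the first Saturday is October 1 and the fourth is October 22.
1 March 2017 is a Wednesday, so the first Sunday is March 5 and the third is March 19.
At the standard offset (UTC+08:00), 16:00 UTC + 8h = 00:00 Rasir Coast standard time (rolling into the next day, 25 March 2017).
Daylight saving runs 22 October 2016 – 19 March 2017; the standard-time date in Rasir Coast, 25 March 2017, is outside that window, so Rasir Coast is on standard time at UTC+08:00.
16:00 UTC + 8h = 00:00 Rasir Coast (rolling into the next day, 25 March 2017).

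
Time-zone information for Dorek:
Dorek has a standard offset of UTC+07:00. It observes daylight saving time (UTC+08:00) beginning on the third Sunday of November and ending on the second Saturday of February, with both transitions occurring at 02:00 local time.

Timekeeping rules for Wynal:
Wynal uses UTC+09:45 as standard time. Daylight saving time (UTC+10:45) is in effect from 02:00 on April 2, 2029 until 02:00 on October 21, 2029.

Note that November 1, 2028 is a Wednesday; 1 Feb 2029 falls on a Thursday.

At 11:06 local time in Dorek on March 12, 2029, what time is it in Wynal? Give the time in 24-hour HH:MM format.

1 November 2028 is a Wednesday, so the first Sunday is November 5 and the third is November 19.
1 February 2029 is a Thursday, so the first Saturday is February 3 and the second is February 10.
Daylight saving runs 19 November 2028 – 10 February 2029; March 12, 2029 is outside that window, so Dorek is on standard time at UTC+07:00.
11:06 Dorek − 7h = 04:06 UTC.
At the standard offset (UTC+09:45), 04:06 UTC + 9h45m = 13:51 Wynal standard time.
Daylight saving runs 2 April – 21 October; the standard-time date in Wynal, March 12, 2029, is outside that window, so Wynal is on standard time at UTC+09:45.
04:06 UTC + 9h45m = 13:51 Wynal.

13:51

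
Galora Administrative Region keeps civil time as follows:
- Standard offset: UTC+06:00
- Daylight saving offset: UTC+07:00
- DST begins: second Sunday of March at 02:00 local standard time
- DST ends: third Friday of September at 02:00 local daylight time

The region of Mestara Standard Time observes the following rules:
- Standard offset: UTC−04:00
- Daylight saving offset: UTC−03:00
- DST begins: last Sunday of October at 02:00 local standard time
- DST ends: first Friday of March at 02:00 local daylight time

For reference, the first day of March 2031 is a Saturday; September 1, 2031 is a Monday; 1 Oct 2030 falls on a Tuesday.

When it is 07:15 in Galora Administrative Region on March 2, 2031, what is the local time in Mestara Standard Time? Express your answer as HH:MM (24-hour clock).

1 March 2031 is a Saturday, so the first Sunday is March 2 and the second is March 9.
1 September 2031 is a Monday, so the first Friday is September 5 and the third is September 19.
Daylight saving runs 9 March – 19 September; March 2, 2031 is outside that window, so Galora Administrative Region is on standard time at UTC+06:00.
07:15 Galora Administrative Region − 6h = 01:15 UTC.
1 October 2030 is a Tuesday, so Sundays fall on 6, 13, 20, 27; the last is October 27.
1 March 2031 is a Saturday, so the first Friday is March 7.
At the standard offset (UTC−04:00), 01:15 UTC − 4h = 21:15 Mestara Standard Time standard time (rolling into the previous day, 1 March 2031).
Daylight saving runs 27 October 2030 – 7 March 2031; the standard-time date in Mestara Standard Time, March 1, 2031, is inside that window, so Mestara Standard Time is at UTC−03:00.
01:15 UTC − 3h = 22:15 Mestara Standard Time (rolling into the previous day, 1 March 2031).

22:15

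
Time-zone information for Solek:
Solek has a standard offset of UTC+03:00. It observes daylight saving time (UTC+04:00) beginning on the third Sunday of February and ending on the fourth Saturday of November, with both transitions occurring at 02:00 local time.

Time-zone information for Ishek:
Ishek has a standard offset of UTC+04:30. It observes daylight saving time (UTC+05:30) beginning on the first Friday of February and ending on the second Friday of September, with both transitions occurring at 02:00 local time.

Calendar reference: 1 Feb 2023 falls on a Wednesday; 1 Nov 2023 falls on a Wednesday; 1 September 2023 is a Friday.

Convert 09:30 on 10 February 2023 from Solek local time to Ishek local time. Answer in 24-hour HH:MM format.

1 February 2023 is a Wednesday, so the first Sunday is February 5 and the third is February 19.
1 November 2023 is a Wednesday, so the first Saturday is November 4 and the fourth is November 25.
10 February 2023 is outside the daylight-saving period (19 February – 25 November), so Solek is on standard time, UTC+03:00.
09:30 Solek − 3h = 06:30 UTC.
1 February 2023 is a Wednesday, so the first Friday is February 3.
1 September 2023 is a Friday, so the first Friday is September 1 and the second is September 8.
At the standard offset (UTC+04:30), 06:30 UTC + 4h30m = 11:00 Ishek standard time.
The standard-time date in Ishek, 10 February 2023, falls between 3 February and 8 September, so daylight saving is in effect and Ishek is at UTC+05:30.
06:30 UTC + 5h30m = 12:00 Ishek.

12:00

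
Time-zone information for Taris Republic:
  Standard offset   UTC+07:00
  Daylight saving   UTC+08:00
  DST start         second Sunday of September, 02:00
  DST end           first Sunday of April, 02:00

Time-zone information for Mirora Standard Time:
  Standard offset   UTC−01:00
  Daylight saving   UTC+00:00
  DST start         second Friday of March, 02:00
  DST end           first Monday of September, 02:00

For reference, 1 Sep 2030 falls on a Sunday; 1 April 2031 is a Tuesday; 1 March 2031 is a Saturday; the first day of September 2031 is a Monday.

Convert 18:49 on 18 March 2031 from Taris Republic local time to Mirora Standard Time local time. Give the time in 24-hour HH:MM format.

1 September 2030 is a Sunday, so the first Sunday is September 1 and the second is September 8.
1 April 2031 is a Tuesday, so the first Sunday is April 6.
Daylight saving runs 8 September 2030 – 6 April 2031; 18 March 2031 is inside that window, so Taris Republic is at UTC+08:00.
18:49 Taris Republic − 8h = 10:49 UTC.
1 March 2031 is a Saturday, so the first Friday is March 7 and the second is March 14.
1 September 2031 is a Monday, so the first Monday is September 1.
At the standard offset (UTC−01:00), 10:49 UTC − 1h = 09:49 Mirora Standard Time standard time.
The standard-time date in Mirora Standard Time, 18 March 2031, lies within the daylight-saving period (14 March – 1 September), so Mirora Standard Time is on daylight time, UTC+00:00.
10:49 UTC + 0h = 10:49 Mirora Standard Time.

10:49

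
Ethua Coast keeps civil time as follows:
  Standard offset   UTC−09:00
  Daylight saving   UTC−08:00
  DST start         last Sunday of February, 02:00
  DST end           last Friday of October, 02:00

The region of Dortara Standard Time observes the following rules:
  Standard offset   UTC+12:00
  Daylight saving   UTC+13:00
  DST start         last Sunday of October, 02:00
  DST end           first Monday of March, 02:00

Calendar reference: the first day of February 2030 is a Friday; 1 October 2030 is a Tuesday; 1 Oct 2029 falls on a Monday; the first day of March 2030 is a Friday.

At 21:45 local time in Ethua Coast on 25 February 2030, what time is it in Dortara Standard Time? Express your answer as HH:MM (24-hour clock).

1 February 2030 is a Friday, so Sundays fall on 3, 10, 17, 24; the last is February 24.
1 October 2030 is a Tuesday, so Fridays fall on 4, 11, 18, 25; the last is October 25.
25 February 2030 falls between 24 February and 25 October, so daylight saving is in effect and Ethua Coast is at UTC−08:00.
21:45 Ethua Coast + 8h = 05:45 UTC (rolling into the next day, 26 February 2030).
1 October 2029 is a Monday, so Sundays fall on 7, 14, 21, 28; the last is October 28.
1 March 2030 is a Friday, so the first Monday is March 4.
At the standard offset (UTC+12:00), 05:45 UTC + 12h = 17:45 Dortara Standard Time standard time.
The standard-time date in Dortara Standard Time, 26 February 2030, lies within the daylight-saving period (28 October 2029 – 4 March 2030), so Dortara Standard Time is on daylight time, UTC+13:00.
05:45 UTC + 13h = 18:45 Dortara Standard Time.

18:45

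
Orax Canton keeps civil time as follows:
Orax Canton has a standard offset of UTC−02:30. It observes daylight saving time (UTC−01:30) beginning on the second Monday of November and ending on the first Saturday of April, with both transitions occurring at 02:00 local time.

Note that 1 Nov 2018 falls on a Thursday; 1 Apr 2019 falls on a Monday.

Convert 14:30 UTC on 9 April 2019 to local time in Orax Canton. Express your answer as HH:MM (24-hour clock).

1 November 2018 is a Thursday, so the first Monday is November 5 and the second is November 12.
1 April 2019 is a Monday, so the first Saturday is April 6.
At the standard offset (UTC−02:30), 14:30 UTC − 2h30m = 12:00 Orax Canton standard time.
The standard-time date in Orax Canton, 9 April 2019, is outside the daylight-saving period (12 November 2018 – 6 April 2019), so Orax Canton is on standard time, UTC−02:30.
14:30 UTC − 2h30m = 12:00 local.

12:00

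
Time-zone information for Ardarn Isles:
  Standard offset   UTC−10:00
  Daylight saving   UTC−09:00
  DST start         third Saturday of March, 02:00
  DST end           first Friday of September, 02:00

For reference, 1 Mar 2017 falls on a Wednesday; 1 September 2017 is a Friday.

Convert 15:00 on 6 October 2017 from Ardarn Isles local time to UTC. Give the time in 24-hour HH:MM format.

01:00

1 March 2017 is a Wednesday, so the first Saturday is March 4 and the third is March 18.
1 September 2017 is a Friday, so the first Friday is September 1.
6 October 2017 does not fall between 18 March and 1 September, so daylight saving is not in effect and Ardarn Isles is at UTC−10:00.
15:00 local + 10h = 01:00 UTC (rolling into the next day, 7 October 2017).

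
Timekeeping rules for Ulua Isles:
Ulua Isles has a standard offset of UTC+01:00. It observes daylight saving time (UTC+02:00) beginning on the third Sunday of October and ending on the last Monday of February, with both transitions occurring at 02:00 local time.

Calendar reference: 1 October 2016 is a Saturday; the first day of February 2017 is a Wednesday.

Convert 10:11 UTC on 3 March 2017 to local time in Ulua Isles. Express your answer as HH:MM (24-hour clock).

1 October 2016 is a Saturday, so the first Sunday is October 2 and the third is October 16.
1 February 2017 is a Wednesday, so Mondays fall on 6, 13, 20, 27; the last is February 27.
At the standard offset (UTC+01:00), 10:11 UTC + 1h = 11:11 Ulua Isles standard time.
The standard-time date in Ulua Isles, 3 March 2017, is outside the daylight-saving period (16 October 2016 – 27 February 2017), so Ulua Isles is on standard time, UTC+01:00.
10:11 UTC + 1h = 11:11 local.

11:11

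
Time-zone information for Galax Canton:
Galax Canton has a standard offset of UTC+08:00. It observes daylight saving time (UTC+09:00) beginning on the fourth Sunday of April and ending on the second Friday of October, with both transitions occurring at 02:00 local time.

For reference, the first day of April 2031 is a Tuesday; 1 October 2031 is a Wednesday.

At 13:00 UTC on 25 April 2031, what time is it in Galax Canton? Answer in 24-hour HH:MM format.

21:00

1 April 2031 is a Tuesday, so the first Sunday is April 6 and the fourth is April 27.
1 October 2031 is a Wednesday, so the first Friday is October 3 and the second is October 10.
At the standard offset (UTC+08:00), 13:00 UTC + 8h = 21:00 Galax Canton standard time.
The standard-time date in Galax Canton, 25 April 2031, does not fall between 27 April and 10 October, so daylight saving is not in effect and Galax Canton is at UTC+08:00.
13:00 UTC + 8h = 21:00 local.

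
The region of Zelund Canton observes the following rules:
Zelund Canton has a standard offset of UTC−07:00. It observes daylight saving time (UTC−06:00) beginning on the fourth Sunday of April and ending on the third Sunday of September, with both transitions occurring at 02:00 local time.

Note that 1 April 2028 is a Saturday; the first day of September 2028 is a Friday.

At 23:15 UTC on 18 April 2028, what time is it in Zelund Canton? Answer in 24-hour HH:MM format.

1 April 2028 is a Saturday, so the first Sunday is April 2 and the fourth is April 23.
1 September 2028 is a Friday, so the first Sunday is September 3 and the third is September 17.
At the standard offset (UTC−07:00), 23:15 UTC − 7h = 16:15 Zelund Canton standard time.
The standard-time date in Zelund Canton, 18 April 2028, does not fall between 23 April and 17 September, so daylight saving is not in effect and Zelund Canton is at UTC−07:00.
23:15 UTC − 7h = 16:15 local.

16:15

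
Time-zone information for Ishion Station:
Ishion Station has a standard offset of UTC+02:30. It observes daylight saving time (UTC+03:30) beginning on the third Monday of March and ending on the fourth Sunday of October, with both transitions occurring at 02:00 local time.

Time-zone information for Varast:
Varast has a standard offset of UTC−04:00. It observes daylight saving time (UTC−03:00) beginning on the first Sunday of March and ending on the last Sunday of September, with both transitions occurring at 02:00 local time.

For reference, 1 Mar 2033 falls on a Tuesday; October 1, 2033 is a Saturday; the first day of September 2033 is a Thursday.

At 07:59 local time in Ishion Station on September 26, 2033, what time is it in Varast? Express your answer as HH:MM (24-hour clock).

00:29

1 March 2033 is a Tuesday, so the first Monday is March 7 and the third is March 21.
1 October 2033 is a Saturday, so the first Sunday is October 2 and the fourth is October 23.
Daylight saving runs 21 March – 23 October; September 26, 2033 is inside that window, so Ishion Station is at UTC+03:30.
07:59 Ishion Station − 3h30m = 04:29 UTC.
1 March 2033 is a Tuesday, so the first Sunday is March 6.
1 September 2033 is a Thursday, so Sundays fall on 4, 11, 18, 25; the last is September 25.
At the standard offset (UTC−04:00), 04:29 UTC − 4h = 00:29 Varast standard time.
Daylight saving runs 6 March – 25 September; the standard-time date in Varast, September 26, 2033, is outside that window, so Varast is on standard time at UTC−04:00.
04:29 UTC − 4h = 00:29 Varast.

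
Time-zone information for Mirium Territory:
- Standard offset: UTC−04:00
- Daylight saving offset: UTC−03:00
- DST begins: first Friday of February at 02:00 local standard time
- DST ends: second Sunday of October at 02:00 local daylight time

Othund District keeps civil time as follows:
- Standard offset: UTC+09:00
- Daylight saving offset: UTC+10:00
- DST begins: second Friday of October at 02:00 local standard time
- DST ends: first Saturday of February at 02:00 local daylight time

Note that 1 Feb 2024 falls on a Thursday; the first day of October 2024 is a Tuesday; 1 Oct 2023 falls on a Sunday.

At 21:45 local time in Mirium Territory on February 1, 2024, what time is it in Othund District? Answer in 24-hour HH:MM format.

11:45

1 February 2024 is a Thursday, so the first Friday is February 2.
1 October 2024 is a Tuesday, so the first Sunday is October 6 and the second is October 13.
February 1, 2024 does not fall between 2 February and 13 October, so daylight saving is not in effect and Mirium Territory is at UTC−04:00.
21:45 Mirium Territory + 4h = 01:45 UTC (rolling into the next day, 2 February 2024).
1 October 2023 is a Sunday, so the first Friday is October 6 and the second is October 13.
1 February 2024 is a Thursday, so the first Saturday is February 3.
At the standard offset (UTC+09:00), 01:45 UTC + 9h = 10:45 Othund District standard time.
Daylight saving runs 13 October 2023 – 3 February 2024; the standard-time date in Othund District, February 2, 2024, is inside that window, so Othund District is at UTC+10:00.
01:45 UTC + 10h = 11:45 Othund District.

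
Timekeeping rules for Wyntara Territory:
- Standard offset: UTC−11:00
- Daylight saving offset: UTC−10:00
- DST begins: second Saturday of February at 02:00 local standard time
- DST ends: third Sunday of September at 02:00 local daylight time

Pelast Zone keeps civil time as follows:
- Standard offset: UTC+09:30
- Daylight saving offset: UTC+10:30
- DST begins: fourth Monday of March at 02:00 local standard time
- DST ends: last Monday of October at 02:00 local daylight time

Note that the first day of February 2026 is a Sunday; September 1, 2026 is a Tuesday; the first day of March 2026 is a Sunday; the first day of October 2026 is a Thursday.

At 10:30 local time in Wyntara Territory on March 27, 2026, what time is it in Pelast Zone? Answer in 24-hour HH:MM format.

07:00

1 February 2026 is a Sunday, so the first Saturday is February 7 and the second is February 14.
1 September 2026 is a Tuesday, so the first Sunday is September 6 and the third is September 20.
Daylight saving runs 14 February – 20 September; March 27, 2026 is inside that window, so Wyntara Territory is at UTC−10:00.
10:30 Wyntara Territory + 10h = 20:30 UTC.
1 March 2026 is a Sunday, so the first Monday is March 2 and the fourth is March 23.
1 October 2026 is a Thursday, so Mondays fall on 5, 12, 19, 26; the last is October 26.
At the standard offset (UTC+09:30), 20:30 UTC + 9h30m = 06:00 Pelast Zone standard time (rolling into the next day, 28 March 2026).
The standard-time date in Pelast Zone, March 28, 2026, falls between 23 March and 26 October, so daylight saving is in effect and Pelast Zone is at UTC+10:30.
20:30 UTC + 10h30m = 07:00 Pelast Zone (rolling into the next day, 28 March 2026).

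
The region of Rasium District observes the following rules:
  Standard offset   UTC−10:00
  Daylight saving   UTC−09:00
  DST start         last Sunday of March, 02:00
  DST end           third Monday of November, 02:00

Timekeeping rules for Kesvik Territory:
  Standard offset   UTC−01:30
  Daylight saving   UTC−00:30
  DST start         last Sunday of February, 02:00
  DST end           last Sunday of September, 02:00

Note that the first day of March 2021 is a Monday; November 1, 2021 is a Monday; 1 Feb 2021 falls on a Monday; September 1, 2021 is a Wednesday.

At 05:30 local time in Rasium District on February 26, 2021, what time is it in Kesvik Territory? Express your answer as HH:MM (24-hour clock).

14:00

1 March 2021 is a Monday, so Sundays fall on 7, 14, 21, 28; the last is March 28.
1 November 2021 is a Monday, so the first Monday is November 1 and the third is November 15.
Daylight saving runs 28 March – 15 November; February 26, 2021 is outside that window, so Rasium District is on standard time at UTC−10:00.
05:30 Rasium District + 10h = 15:30 UTC.
1 February 2021 is a Monday, so Sundays fall on 7, 14, 21, 28; the last is February 28.
1 September 2021 is a Wednesday, so Sundays fall on 5, 12, 19, 26; the last is September 26.
At the standard offset (UTC−01:30), 15:30 UTC − 1h30m = 14:00 Kesvik Territory standard time.
The standard-time date in Kesvik Territory, February 26, 2021, is outside the daylight-saving period (28 February – 26 September), so Kesvik Territory is on standard time, UTC−01:30.
15:30 UTC − 1h30m = 14:00 Kesvik Territory.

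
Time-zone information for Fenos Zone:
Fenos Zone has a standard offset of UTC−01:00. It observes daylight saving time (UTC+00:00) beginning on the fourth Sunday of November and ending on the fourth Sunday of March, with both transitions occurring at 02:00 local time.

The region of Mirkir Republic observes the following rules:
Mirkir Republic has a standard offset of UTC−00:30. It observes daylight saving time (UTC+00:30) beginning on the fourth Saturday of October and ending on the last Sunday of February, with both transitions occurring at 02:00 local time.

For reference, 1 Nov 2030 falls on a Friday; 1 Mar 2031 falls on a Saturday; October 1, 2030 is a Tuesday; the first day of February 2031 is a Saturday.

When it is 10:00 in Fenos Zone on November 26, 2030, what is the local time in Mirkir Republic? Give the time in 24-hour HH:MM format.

10:30

1 November 2030 is a Friday, so the first Sunday is November 3 and the fourth is November 24.
1 March 2031 is a Saturday, so the first Sunday is March 2 and the fourth is March 23.
November 26, 2030 lies within the daylight-saving period (24 November 2030 – 23 March 2031), so Fenos Zone is on daylight time, UTC+00:00.
10:00 Fenos Zone − 0h = 10:00 UTC.
1 October 2030 is a Tuesday, so the first Saturday is October 5 and the fourth is October 26.
1 February 2031 is a Saturday, so Sundays fall on 2, 9, 16, 23; the last is February 23.
At the standard offset (UTC−00:30), 10:00 UTC − 0h30m = 09:30 Mirkir Republic standard time.
Daylight saving runs 26 October 2030 – 23 February 2031; the standard-time date in Mirkir Republic, November 26, 2030, is inside that window, so Mirkir Republic is at UTC+00:30.
10:00 UTC + 0h30m = 10:30 Mirkir Republic.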